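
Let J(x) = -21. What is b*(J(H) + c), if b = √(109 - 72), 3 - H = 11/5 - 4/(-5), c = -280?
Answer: -301*√37 ≈ -1830.9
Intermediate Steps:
H = 0 (H = 3 - (11/5 - 4/(-5)) = 3 - (11*(⅕) - 4*(-⅕)) = 3 - (11/5 + ⅘) = 3 - 1*3 = 3 - 3 = 0)
b = √37 ≈ 6.0828
b*(J(H) + c) = √37*(-21 - 280) = √37*(-301) = -301*√37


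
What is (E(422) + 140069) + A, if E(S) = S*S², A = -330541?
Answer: 74960976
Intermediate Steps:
E(S) = S³
(E(422) + 140069) + A = (422³ + 140069) - 330541 = (75151448 + 140069) - 330541 = 75291517 - 330541 = 74960976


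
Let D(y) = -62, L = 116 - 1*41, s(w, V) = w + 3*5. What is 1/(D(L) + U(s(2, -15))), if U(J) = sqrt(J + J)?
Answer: -31/1905 - sqrt(34)/3810 ≈ -0.017803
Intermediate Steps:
s(w, V) = 15 + w (s(w, V) = w + 15 = 15 + w)
L = 75 (L = 116 - 41 = 75)
U(J) = sqrt(2)*sqrt(J) (U(J) = sqrt(2*J) = sqrt(2)*sqrt(J))
1/(D(L) + U(s(2, -15))) = 1/(-62 + sqrt(2)*sqrt(15 + 2)) = 1/(-62 + sqrt(2)*sqrt(17)) = 1/(-62 + sqrt(34))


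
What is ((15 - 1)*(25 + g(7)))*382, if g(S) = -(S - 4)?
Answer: 117656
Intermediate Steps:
g(S) = 4 - S (g(S) = -(-4 + S) = 4 - S)
((15 - 1)*(25 + g(7)))*382 = ((15 - 1)*(25 + (4 - 1*7)))*382 = (14*(25 + (4 - 7)))*382 = (14*(25 - 3))*382 = (14*22)*382 = 308*382 = 117656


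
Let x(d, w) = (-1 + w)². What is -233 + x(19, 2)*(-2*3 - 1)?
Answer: -240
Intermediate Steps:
-233 + x(19, 2)*(-2*3 - 1) = -233 + (-1 + 2)²*(-2*3 - 1) = -233 + 1²*(-6 - 1) = -233 + 1*(-7) = -233 - 7 = -240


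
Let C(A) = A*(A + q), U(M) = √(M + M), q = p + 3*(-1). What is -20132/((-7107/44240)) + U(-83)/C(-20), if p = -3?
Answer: 890639680/7107 + I*√166/520 ≈ 1.2532e+5 + 0.024777*I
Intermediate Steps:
q = -6 (q = -3 + 3*(-1) = -3 - 3 = -6)
U(M) = √2*√M (U(M) = √(2*M) = √2*√M)
C(A) = A*(-6 + A) (C(A) = A*(A - 6) = A*(-6 + A))
-20132/((-7107/44240)) + U(-83)/C(-20) = -20132/((-7107/44240)) + (√2*√(-83))/((-20*(-6 - 20))) = -20132/((-7107*1/44240)) + (√2*(I*√83))/((-20*(-26))) = -20132/(-7107/44240) + (I*√166)/520 = -20132*(-44240/7107) + (I*√166)*(1/520) = 890639680/7107 + I*√166/520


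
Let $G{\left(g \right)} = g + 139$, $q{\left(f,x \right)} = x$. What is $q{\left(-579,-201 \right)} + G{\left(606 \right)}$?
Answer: $544$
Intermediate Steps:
$G{\left(g \right)} = 139 + g$
$q{\left(-579,-201 \right)} + G{\left(606 \right)} = -201 + \left(139 + 606\right) = -201 + 745 = 544$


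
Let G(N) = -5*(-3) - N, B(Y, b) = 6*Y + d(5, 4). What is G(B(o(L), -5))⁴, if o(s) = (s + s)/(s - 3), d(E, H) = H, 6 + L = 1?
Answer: 2401/16 ≈ 150.06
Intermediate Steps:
L = -5 (L = -6 + 1 = -5)
o(s) = 2*s/(-3 + s) (o(s) = (2*s)/(-3 + s) = 2*s/(-3 + s))
B(Y, b) = 4 + 6*Y (B(Y, b) = 6*Y + 4 = 4 + 6*Y)
G(N) = 15 - N
G(B(o(L), -5))⁴ = (15 - (4 + 6*(2*(-5)/(-3 - 5))))⁴ = (15 - (4 + 6*(2*(-5)/(-8))))⁴ = (15 - (4 + 6*(2*(-5)*(-⅛))))⁴ = (15 - (4 + 6*(5/4)))⁴ = (15 - (4 + 15/2))⁴ = (15 - 1*23/2)⁴ = (15 - 23/2)⁴ = (7/2)⁴ = 2401/16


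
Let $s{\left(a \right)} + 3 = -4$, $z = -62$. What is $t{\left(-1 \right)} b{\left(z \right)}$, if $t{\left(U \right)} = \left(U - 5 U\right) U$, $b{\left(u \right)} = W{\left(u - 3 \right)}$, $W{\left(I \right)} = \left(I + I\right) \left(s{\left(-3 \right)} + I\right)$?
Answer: $-37440$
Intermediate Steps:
$s{\left(a \right)} = -7$ ($s{\left(a \right)} = -3 - 4 = -7$)
$W{\left(I \right)} = 2 I \left(-7 + I\right)$ ($W{\left(I \right)} = \left(I + I\right) \left(-7 + I\right) = 2 I \left(-7 + I\right)$)
$b{\left(u \right)} = 2 \left(-10 + u\right) \left(-3 + u\right)$ ($b{\left(u \right)} = 2 \left(u - 3\right) \left(-7 + \left(u - 3\right)\right) = 2 \left(-3 + u\right) \left(-7 + \left(-3 + u\right)\right) = 2 \left(-3 + u\right) \left(-10 + u\right) = 2 \left(-10 + u\right) \left(-3 + u\right)$)
$t{\left(U \right)} = - 4 U^{2}$ ($t{\left(U \right)} = - 4 U U = - 4 U^{2}$)
$t{\left(-1 \right)} b{\left(z \right)} = - 4 \left(-1\right)^{2} \cdot 2 \left(-10 - 62\right) \left(-3 - 62\right) = \left(-4\right) 1 \cdot 2 \left(-72\right) \left(-65\right) = \left(-4\right) 9360 = -37440$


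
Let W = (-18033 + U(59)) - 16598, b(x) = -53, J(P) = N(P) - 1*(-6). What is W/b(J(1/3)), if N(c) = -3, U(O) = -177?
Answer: 34808/53 ≈ 656.75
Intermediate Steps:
J(P) = 3 (J(P) = -3 - 1*(-6) = -3 + 6 = 3)
W = -34808 (W = (-18033 - 177) - 16598 = -18210 - 16598 = -34808)
W/b(J(1/3)) = -34808/(-53) = -34808*(-1/53) = 34808/53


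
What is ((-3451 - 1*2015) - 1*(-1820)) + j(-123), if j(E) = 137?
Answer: -3509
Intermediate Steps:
((-3451 - 1*2015) - 1*(-1820)) + j(-123) = ((-3451 - 1*2015) - 1*(-1820)) + 137 = ((-3451 - 2015) + 1820) + 137 = (-5466 + 1820) + 137 = -3646 + 137 = -3509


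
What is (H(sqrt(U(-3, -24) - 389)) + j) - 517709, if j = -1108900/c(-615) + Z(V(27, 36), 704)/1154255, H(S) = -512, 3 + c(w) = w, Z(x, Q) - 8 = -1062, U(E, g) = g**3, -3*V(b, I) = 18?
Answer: -184191210370631/356664795 ≈ -5.1643e+5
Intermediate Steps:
V(b, I) = -6 (V(b, I) = -1/3*18 = -6)
Z(x, Q) = -1054 (Z(x, Q) = 8 - 1062 = -1054)
c(w) = -3 + w
j = 639976359064/356664795 (j = -1108900/(-3 - 615) - 1054/1154255 = -1108900/(-618) - 1054*1/1154255 = -1108900*(-1/618) - 1054/1154255 = 554450/309 - 1054/1154255 = 639976359064/356664795 ≈ 1794.3)
(H(sqrt(U(-3, -24) - 389)) + j) - 517709 = (-512 + 639976359064/356664795) - 517709 = 457363984024/356664795 - 517709 = -184191210370631/356664795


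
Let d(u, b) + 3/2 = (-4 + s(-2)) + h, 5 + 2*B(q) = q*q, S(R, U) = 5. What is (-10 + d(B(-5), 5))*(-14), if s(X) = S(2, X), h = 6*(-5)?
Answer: 567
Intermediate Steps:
h = -30
s(X) = 5
B(q) = -5/2 + q**2/2 (B(q) = -5/2 + (q*q)/2 = -5/2 + q**2/2)
d(u, b) = -61/2 (d(u, b) = -3/2 + ((-4 + 5) - 30) = -3/2 + (1 - 30) = -3/2 - 29 = -61/2)
(-10 + d(B(-5), 5))*(-14) = (-10 - 61/2)*(-14) = -81/2*(-14) = 567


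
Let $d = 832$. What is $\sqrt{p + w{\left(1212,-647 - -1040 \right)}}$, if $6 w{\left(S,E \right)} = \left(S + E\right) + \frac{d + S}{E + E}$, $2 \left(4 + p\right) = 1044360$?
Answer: $\frac{\sqrt{322763772290}}{786} \approx 722.8$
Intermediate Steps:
$p = 522176$ ($p = -4 + \frac{1}{2} \cdot 1044360 = -4 + 522180 = 522176$)
$w{\left(S,E \right)} = \frac{E}{6} + \frac{S}{6} + \frac{832 + S}{12 E}$ ($w{\left(S,E \right)} = \frac{\left(S + E\right) + \frac{832 + S}{E + E}}{6} = \frac{\left(E + S\right) + \frac{832 + S}{2 E}}{6} = \frac{E + S + \frac{832 + S}{2 E}}{6} = \frac{E}{6} + \frac{S}{6} + \frac{832 + S}{12 E}$)
$\sqrt{p + w{\left(1212,-647 - -1040 \right)}} = \sqrt{522176 + \frac{832 + 1212 + 2 \left(-647 - -1040\right) \left(\left(-647 - -1040\right) + 1212\right)}{12 \left(-647 - -1040\right)}} = \sqrt{522176 + \frac{832 + 1212 + 2 \left(-647 + 1040\right) \left(\left(-647 + 1040\right) + 1212\right)}{12 \left(-647 + 1040\right)}} = \sqrt{522176 + \frac{832 + 1212 + 2 \cdot 393 \left(393 + 1212\right)}{12 \cdot 393}} = \sqrt{522176 + \frac{1}{12} \cdot \frac{1}{393} \left(832 + 1212 + 2 \cdot 393 \cdot 1605\right)} = \sqrt{522176 + \frac{1}{12} \cdot \frac{1}{393} \left(832 + 1212 + 1261530\right)} = \sqrt{522176 + \frac{1}{12} \cdot \frac{1}{393} \cdot 1263574} = \sqrt{522176 + \frac{631787}{2358}} = \sqrt{\frac{1231922795}{2358}} = \frac{\sqrt{322763772290}}{786}$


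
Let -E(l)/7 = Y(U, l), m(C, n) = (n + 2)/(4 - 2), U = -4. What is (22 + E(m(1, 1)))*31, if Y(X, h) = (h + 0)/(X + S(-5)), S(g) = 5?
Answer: 713/2 ≈ 356.50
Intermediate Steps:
Y(X, h) = h/(5 + X) (Y(X, h) = (h + 0)/(X + 5) = h/(5 + X))
m(C, n) = 1 + n/2 (m(C, n) = (2 + n)/2 = (2 + n)*(½) = 1 + n/2)
E(l) = -7*l (E(l) = -7*l/(5 - 4) = -7*l/1 = -7*l)
(22 + E(m(1, 1)))*31 = (22 - 7*(1 + (½)*1))*31 = (22 - 7*(1 + ½))*31 = (22 - 7*3/2)*31 = (22 - 21/2)*31 = (23/2)*31 = 713/2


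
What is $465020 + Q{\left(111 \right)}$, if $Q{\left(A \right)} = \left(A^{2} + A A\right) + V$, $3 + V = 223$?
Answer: $489882$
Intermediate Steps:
$V = 220$ ($V = -3 + 223 = 220$)
$Q{\left(A \right)} = 220 + 2 A^{2}$ ($Q{\left(A \right)} = \left(A^{2} + A A\right) + 220 = \left(A^{2} + A^{2}\right) + 220 = 2 A^{2} + 220 = 220 + 2 A^{2}$)
$465020 + Q{\left(111 \right)} = 465020 + \left(220 + 2 \cdot 111^{2}\right) = 465020 + \left(220 + 2 \cdot 12321\right) = 465020 + \left(220 + 24642\right) = 465020 + 24862 = 489882$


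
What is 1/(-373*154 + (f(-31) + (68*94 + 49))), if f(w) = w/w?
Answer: -1/51000 ≈ -1.9608e-5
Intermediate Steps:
f(w) = 1
1/(-373*154 + (f(-31) + (68*94 + 49))) = 1/(-373*154 + (1 + (68*94 + 49))) = 1/(-57442 + (1 + (6392 + 49))) = 1/(-57442 + (1 + 6441)) = 1/(-57442 + 6442) = 1/(-51000) = -1/51000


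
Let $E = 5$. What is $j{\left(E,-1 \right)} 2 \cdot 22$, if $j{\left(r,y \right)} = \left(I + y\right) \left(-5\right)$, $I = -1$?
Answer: $440$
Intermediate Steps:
$j{\left(r,y \right)} = 5 - 5 y$ ($j{\left(r,y \right)} = \left(-1 + y\right) \left(-5\right) = 5 - 5 y$)
$j{\left(E,-1 \right)} 2 \cdot 22 = \left(5 - -5\right) 2 \cdot 22 = \left(5 + 5\right) 2 \cdot 22 = 10 \cdot 2 \cdot 22 = 20 \cdot 22 = 440$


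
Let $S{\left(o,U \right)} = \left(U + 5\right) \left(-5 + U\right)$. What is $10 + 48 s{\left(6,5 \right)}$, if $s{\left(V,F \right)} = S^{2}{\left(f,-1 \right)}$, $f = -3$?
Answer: $27658$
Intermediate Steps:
$S{\left(o,U \right)} = \left(-5 + U\right) \left(5 + U\right)$ ($S{\left(o,U \right)} = \left(5 + U\right) \left(-5 + U\right) = \left(-5 + U\right) \left(5 + U\right)$)
$s{\left(V,F \right)} = 576$ ($s{\left(V,F \right)} = \left(-25 + \left(-1\right)^{2}\right)^{2} = \left(-25 + 1\right)^{2} = \left(-24\right)^{2} = 576$)
$10 + 48 s{\left(6,5 \right)} = 10 + 48 \cdot 576 = 10 + 27648 = 27658$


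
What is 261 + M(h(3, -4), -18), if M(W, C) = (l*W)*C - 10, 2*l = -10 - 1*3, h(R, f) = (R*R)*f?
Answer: -3961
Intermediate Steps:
h(R, f) = f*R² (h(R, f) = R²*f = f*R²)
l = -13/2 (l = (-10 - 1*3)/2 = (-10 - 3)/2 = (½)*(-13) = -13/2 ≈ -6.5000)
M(W, C) = -10 - 13*C*W/2 (M(W, C) = (-13*W/2)*C - 10 = -13*C*W/2 - 10 = -10 - 13*C*W/2)
261 + M(h(3, -4), -18) = 261 + (-10 - 13/2*(-18)*(-4*3²)) = 261 + (-10 - 13/2*(-18)*(-4*9)) = 261 + (-10 - 13/2*(-18)*(-36)) = 261 + (-10 - 4212) = 261 - 4222 = -3961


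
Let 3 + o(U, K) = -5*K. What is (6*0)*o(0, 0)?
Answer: 0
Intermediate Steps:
o(U, K) = -3 - 5*K
(6*0)*o(0, 0) = (6*0)*(-3 - 5*0) = 0*(-3 + 0) = 0*(-3) = 0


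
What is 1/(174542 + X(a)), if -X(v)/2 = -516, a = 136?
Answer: 1/175574 ≈ 5.6956e-6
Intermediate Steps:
X(v) = 1032 (X(v) = -2*(-516) = 1032)
1/(174542 + X(a)) = 1/(174542 + 1032) = 1/175574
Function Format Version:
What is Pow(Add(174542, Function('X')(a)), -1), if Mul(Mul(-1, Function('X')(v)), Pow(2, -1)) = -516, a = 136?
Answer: Rational(1, 175574) ≈ 5.6956e-6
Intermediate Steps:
Function('X')(v) = 1032 (Function('X')(v) = Mul(-2, -516) = 1032)
Pow(Add(174542, Function('X')(a)), -1) = Pow(Add(174542, 1032), -1) = Pow(175574, -1) = Rational(1, 175574)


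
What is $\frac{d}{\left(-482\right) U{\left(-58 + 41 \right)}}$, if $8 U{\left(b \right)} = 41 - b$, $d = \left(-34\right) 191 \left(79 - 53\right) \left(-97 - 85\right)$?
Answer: $- \frac{61459216}{6989} \approx -8793.7$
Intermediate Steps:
$d = 30729608$ ($d = - 6494 \left(79 - 53\right) \left(-182\right) = - 6494 \cdot 26 \left(-182\right) = \left(-6494\right) \left(-4732\right) = 30729608$)
$U{\left(b \right)} = \frac{41}{8} - \frac{b}{8}$ ($U{\left(b \right)} = \frac{41 - b}{8} = \frac{41}{8} - \frac{b}{8}$)
$\frac{d}{\left(-482\right) U{\left(-58 + 41 \right)}} = \frac{30729608}{\left(-482\right) \left(\frac{41}{8} - \frac{-58 + 41}{8}\right)} = \frac{30729608}{\left(-482\right) \left(\frac{41}{8} - - \frac{17}{8}\right)} = \frac{30729608}{\left(-482\right) \left(\frac{41}{8} + \frac{17}{8}\right)} = \frac{30729608}{\left(-482\right) \frac{29}{4}} = \frac{30729608}{- \frac{6989}{2}} = 30729608 \left(- \frac{2}{6989}\right) = - \frac{61459216}{6989}$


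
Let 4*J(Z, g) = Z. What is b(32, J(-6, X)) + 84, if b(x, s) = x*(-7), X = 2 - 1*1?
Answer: -140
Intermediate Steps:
X = 1 (X = 2 - 1 = 1)
J(Z, g) = Z/4
b(x, s) = -7*x
b(32, J(-6, X)) + 84 = -7*32 + 84 = -224 + 84 = -140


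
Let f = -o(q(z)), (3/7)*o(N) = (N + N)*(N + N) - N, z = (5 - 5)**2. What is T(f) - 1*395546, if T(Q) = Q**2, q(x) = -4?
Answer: -3333338/9 ≈ -3.7037e+5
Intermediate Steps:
z = 0 (z = 0**2 = 0)
o(N) = -7*N/3 + 28*N**2/3 (o(N) = 7*((N + N)*(N + N) - N)/3 = 7*((2*N)*(2*N) - N)/3 = 7*(4*N**2 - N)/3 = 7*(-N + 4*N**2)/3 = -7*N/3 + 28*N**2/3)
f = -476/3 (f = -7*(-4)*(-1 + 4*(-4))/3 = -7*(-4)*(-1 - 16)/3 = -7*(-4)*(-17)/3 = -1*476/3 = -476/3 ≈ -158.67)
T(f) - 1*395546 = (-476/3)**2 - 1*395546 = 226576/9 - 395546 = -3333338/9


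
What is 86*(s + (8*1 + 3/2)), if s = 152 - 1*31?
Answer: 11223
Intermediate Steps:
s = 121 (s = 152 - 31 = 121)
86*(s + (8*1 + 3/2)) = 86*(121 + (8*1 + 3/2)) = 86*(121 + (8 + 3*(½))) = 86*(121 + (8 + 3/2)) = 86*(121 + 19/2) = 86*(261/2) = 11223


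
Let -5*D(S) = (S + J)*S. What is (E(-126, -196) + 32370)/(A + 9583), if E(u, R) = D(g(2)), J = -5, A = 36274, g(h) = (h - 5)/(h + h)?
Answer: 369933/524080 ≈ 0.70587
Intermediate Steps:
g(h) = (-5 + h)/(2*h) (g(h) = (-5 + h)/((2*h)) = (-5 + h)*(1/(2*h)) = (-5 + h)/(2*h))
D(S) = -S*(-5 + S)/5 (D(S) = -(S - 5)*S/5 = -(-5 + S)*S/5 = -S*(-5 + S)/5)
E(u, R) = -69/80 (E(u, R) = ((½)*(-5 + 2)/2)*(5 - (-5 + 2)/(2*2))/5 = ((½)*(½)*(-3))*(5 - (-3)/(2*2))/5 = (⅕)*(-¾)*(5 - 1*(-¾)) = (⅕)*(-¾)*(5 + ¾) = (⅕)*(-¾)*(23/4) = -69/80)
(E(-126, -196) + 32370)/(A + 9583) = (-69/80 + 32370)/(36274 + 9583) = (2589531/80)/45857 = (2589531/80)*(1/45857) = 369933/524080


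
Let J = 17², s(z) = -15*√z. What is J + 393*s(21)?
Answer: 289 - 5895*√21 ≈ -26725.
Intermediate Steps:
J = 289
J + 393*s(21) = 289 + 393*(-15*√21) = 289 - 5895*√21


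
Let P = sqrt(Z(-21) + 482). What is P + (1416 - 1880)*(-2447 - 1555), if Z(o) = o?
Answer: 1856928 + sqrt(461) ≈ 1.8570e+6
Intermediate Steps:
P = sqrt(461) (P = sqrt(-21 + 482) = sqrt(461) ≈ 21.471)
P + (1416 - 1880)*(-2447 - 1555) = sqrt(461) + (1416 - 1880)*(-2447 - 1555) = sqrt(461) - 464*(-4002) = sqrt(461) + 1856928 = 1856928 + sqrt(461)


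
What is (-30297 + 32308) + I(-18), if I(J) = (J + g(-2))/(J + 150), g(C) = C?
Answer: 66358/33 ≈ 2010.8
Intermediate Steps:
I(J) = (-2 + J)/(150 + J) (I(J) = (J - 2)/(J + 150) = (-2 + J)/(150 + J))
(-30297 + 32308) + I(-18) = (-30297 + 32308) + (-2 - 18)/(150 - 18) = 2011 - 20/132 = 2011 + (1/132)*(-20) = 2011 - 5/33 = 66358/33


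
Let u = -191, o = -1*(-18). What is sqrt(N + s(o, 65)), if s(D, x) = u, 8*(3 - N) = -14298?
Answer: sqrt(6397)/2 ≈ 39.991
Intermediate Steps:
o = 18
N = 7161/4 (N = 3 - 1/8*(-14298) = 3 + 7149/4 = 7161/4 ≈ 1790.3)
s(D, x) = -191
sqrt(N + s(o, 65)) = sqrt(7161/4 - 191) = sqrt(6397/4) = sqrt(6397)/2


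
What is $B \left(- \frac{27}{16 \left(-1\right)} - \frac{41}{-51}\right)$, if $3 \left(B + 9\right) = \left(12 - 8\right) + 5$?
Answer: $- \frac{2033}{136} \approx -14.949$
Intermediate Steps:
$B = -6$ ($B = -9 + \frac{\left(12 - 8\right) + 5}{3} = -9 + \frac{4 + 5}{3} = -9 + \frac{1}{3} \cdot 9 = -9 + 3 = -6$)
$B \left(- \frac{27}{16 \left(-1\right)} - \frac{41}{-51}\right) = - 6 \left(- \frac{27}{16 \left(-1\right)} - \frac{41}{-51}\right) = - 6 \left(- \frac{27}{-16} - - \frac{41}{51}\right) = - 6 \left(\left(-27\right) \left(- \frac{1}{16}\right) + \frac{41}{51}\right) = - 6 \left(\frac{27}{16} + \frac{41}{51}\right) = \left(-6\right) \frac{2033}{816} = - \frac{2033}{136}$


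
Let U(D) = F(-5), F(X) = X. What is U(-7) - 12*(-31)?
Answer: 367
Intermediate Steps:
U(D) = -5
U(-7) - 12*(-31) = -5 - 12*(-31) = -5 + 372 = 367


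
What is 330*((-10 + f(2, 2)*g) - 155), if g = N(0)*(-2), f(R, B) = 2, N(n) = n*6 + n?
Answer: -54450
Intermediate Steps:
N(n) = 7*n (N(n) = 6*n + n = 7*n)
g = 0 (g = (7*0)*(-2) = 0*(-2) = 0)
330*((-10 + f(2, 2)*g) - 155) = 330*((-10 + 2*0) - 155) = 330*((-10 + 0) - 155) = 330*(-10 - 155) = 330*(-165) = -54450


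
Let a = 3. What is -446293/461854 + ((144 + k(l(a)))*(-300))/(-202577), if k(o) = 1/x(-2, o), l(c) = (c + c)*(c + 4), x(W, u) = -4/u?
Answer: -71911444361/93560997758 ≈ -0.76861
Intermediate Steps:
l(c) = 2*c*(4 + c) (l(c) = (2*c)*(4 + c) = 2*c*(4 + c))
k(o) = -o/4 (k(o) = 1/(-4/o) = -o/4)
-446293/461854 + ((144 + k(l(a)))*(-300))/(-202577) = -446293/461854 + ((144 - 3*(4 + 3)/2)*(-300))/(-202577) = -446293*1/461854 + ((144 - 3*7/2)*(-300))*(-1/202577) = -446293/461854 + ((144 - ¼*42)*(-300))*(-1/202577) = -446293/461854 + ((144 - 21/2)*(-300))*(-1/202577) = -446293/461854 + ((267/2)*(-300))*(-1/202577) = -446293/461854 - 40050*(-1/202577) = -446293/461854 + 40050/202577 = -71911444361/93560997758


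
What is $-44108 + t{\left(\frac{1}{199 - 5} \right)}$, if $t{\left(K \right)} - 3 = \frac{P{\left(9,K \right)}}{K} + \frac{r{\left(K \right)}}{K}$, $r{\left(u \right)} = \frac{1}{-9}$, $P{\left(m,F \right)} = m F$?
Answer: $- \frac{397058}{9} \approx -44118.0$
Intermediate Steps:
$P{\left(m,F \right)} = F m$
$r{\left(u \right)} = - \frac{1}{9}$
$t{\left(K \right)} = 12 - \frac{1}{9 K}$ ($t{\left(K \right)} = 3 + \left(\frac{K 9}{K} - \frac{1}{9 K}\right) = 3 + \left(\frac{9 K}{K} - \frac{1}{9 K}\right) = 3 + \left(9 - \frac{1}{9 K}\right) = 12 - \frac{1}{9 K}$)
$-44108 + t{\left(\frac{1}{199 - 5} \right)} = -44108 + \left(12 - \frac{1}{9 \frac{1}{199 - 5}}\right) = -44108 + \left(12 - \frac{1}{9 \cdot \frac{1}{194}}\right) = -44108 + \left(12 - \frac{\frac{1}{\frac{1}{194}}}{9}\right) = -44108 + \left(12 - \frac{194}{9}\right) = -44108 - \frac{86}{9} = - \frac{397058}{9}$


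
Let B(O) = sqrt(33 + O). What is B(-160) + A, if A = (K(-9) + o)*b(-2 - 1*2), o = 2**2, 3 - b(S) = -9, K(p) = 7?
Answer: 132 + I*sqrt(127) ≈ 132.0 + 11.269*I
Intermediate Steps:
b(S) = 12 (b(S) = 3 - 1*(-9) = 3 + 9 = 12)
o = 4
A = 132 (A = (7 + 4)*12 = 11*12 = 132)
B(-160) + A = sqrt(33 - 160) + 132 = sqrt(-127) + 132 = I*sqrt(127) + 132 = 132 + I*sqrt(127)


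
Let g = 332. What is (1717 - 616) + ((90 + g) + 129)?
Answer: 1652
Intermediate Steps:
(1717 - 616) + ((90 + g) + 129) = (1717 - 616) + ((90 + 332) + 129) = 1101 + (422 + 129) = 1101 + 551 = 1652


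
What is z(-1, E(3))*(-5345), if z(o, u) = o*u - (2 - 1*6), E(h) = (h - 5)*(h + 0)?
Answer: -53450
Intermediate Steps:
E(h) = h*(-5 + h) (E(h) = (-5 + h)*h = h*(-5 + h))
z(o, u) = 4 + o*u (z(o, u) = o*u - (2 - 6) = o*u - 1*(-4) = o*u + 4 = 4 + o*u)
z(-1, E(3))*(-5345) = (4 - 3*(-5 + 3))*(-5345) = (4 - 3*(-2))*(-5345) = (4 - 1*(-6))*(-5345) = (4 + 6)*(-5345) = 10*(-5345) = -53450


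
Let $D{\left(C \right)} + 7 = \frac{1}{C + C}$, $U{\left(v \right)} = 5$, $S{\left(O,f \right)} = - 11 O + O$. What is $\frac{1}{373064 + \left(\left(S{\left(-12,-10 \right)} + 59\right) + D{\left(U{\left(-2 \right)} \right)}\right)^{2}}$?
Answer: $\frac{100}{40268241} \approx 2.4833 \cdot 10^{-6}$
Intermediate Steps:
$S{\left(O,f \right)} = - 10 O$
$D{\left(C \right)} = -7 + \frac{1}{2 C}$ ($D{\left(C \right)} = -7 + \frac{1}{C + C} = -7 + \frac{1}{2 C}$)
$\frac{1}{373064 + \left(\left(S{\left(-12,-10 \right)} + 59\right) + D{\left(U{\left(-2 \right)} \right)}\right)^{2}} = \frac{1}{373064 + \left(\left(\left(-10\right) \left(-12\right) + 59\right) - \left(7 - \frac{1}{2 \cdot 5}\right)\right)^{2}} = \frac{1}{373064 + \left(\left(120 + 59\right) + \left(-7 + \frac{1}{2} \cdot \frac{1}{5}\right)\right)^{2}} = \frac{1}{373064 + \left(179 + \left(-7 + \frac{1}{10}\right)\right)^{2}} = \frac{1}{373064 + \left(179 - \frac{69}{10}\right)^{2}} = \frac{1}{373064 + \left(\frac{1721}{10}\right)^{2}} = \frac{1}{373064 + \frac{2961841}{100}} = \frac{1}{\frac{40268241}{100}} = \frac{100}{40268241}$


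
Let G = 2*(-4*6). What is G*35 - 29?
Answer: -1709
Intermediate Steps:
G = -48 (G = 2*(-24) = -48)
G*35 - 29 = -48*35 - 29 = -1680 - 29 = -1709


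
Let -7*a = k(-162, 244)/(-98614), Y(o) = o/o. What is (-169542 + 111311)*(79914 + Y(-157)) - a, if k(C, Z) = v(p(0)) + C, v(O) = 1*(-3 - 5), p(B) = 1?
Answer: -1606161351949300/345149 ≈ -4.6535e+9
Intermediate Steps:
Y(o) = 1
v(O) = -8 (v(O) = 1*(-8) = -8)
k(C, Z) = -8 + C
a = -85/345149 (a = -(-8 - 162)/(7*(-98614)) = -(-170)*(-1)/(7*98614) = -⅐*85/49307 = -85/345149 ≈ -0.00024627)
(-169542 + 111311)*(79914 + Y(-157)) - a = (-169542 + 111311)*(79914 + 1) - 1*(-85/345149) = -58231*79915 + 85/345149 = -4653530365 + 85/345149 = -1606161351949300/345149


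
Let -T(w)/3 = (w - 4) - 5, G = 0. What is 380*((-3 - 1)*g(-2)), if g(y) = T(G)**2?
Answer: -1108080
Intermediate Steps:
T(w) = 27 - 3*w (T(w) = -3*((w - 4) - 5) = -3*((-4 + w) - 5) = -3*(-9 + w) = 27 - 3*w)
g(y) = 729 (g(y) = (27 - 3*0)**2 = (27 + 0)**2 = 27**2 = 729)
380*((-3 - 1)*g(-2)) = 380*((-3 - 1)*729) = 380*(-4*729) = 380*(-2916) = -1108080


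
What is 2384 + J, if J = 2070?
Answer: 4454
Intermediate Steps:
2384 + J = 2384 + 2070 = 4454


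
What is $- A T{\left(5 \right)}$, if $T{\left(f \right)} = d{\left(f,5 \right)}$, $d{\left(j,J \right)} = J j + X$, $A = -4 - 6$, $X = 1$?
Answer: $260$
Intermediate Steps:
$A = -10$ ($A = -4 - 6 = -10$)
$d{\left(j,J \right)} = 1 + J j$ ($d{\left(j,J \right)} = J j + 1 = 1 + J j$)
$T{\left(f \right)} = 1 + 5 f$
$- A T{\left(5 \right)} = \left(-1\right) \left(-10\right) \left(1 + 5 \cdot 5\right) = 10 \left(1 + 25\right) = 10 \cdot 26 = 260$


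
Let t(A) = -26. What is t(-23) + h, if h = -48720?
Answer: -48746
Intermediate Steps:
t(-23) + h = -26 - 48720 = -48746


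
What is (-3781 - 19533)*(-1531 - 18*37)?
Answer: 51220858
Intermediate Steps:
(-3781 - 19533)*(-1531 - 18*37) = -23314*(-1531 - 666) = -23314*(-2197) = 51220858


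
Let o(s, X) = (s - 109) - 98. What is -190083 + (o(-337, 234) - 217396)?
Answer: -408023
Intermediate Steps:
o(s, X) = -207 + s (o(s, X) = (-109 + s) - 98 = -207 + s)
-190083 + (o(-337, 234) - 217396) = -190083 + ((-207 - 337) - 217396) = -190083 + (-544 - 217396) = -190083 - 217940 = -408023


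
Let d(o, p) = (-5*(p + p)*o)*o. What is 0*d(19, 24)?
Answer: 0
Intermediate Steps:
d(o, p) = -10*p*o**2 (d(o, p) = (-5*2*p*o)*o = (-10*o*p)*o = -10*p*o**2)
0*d(19, 24) = 0*(-10*24*19**2) = 0*(-10*24*361) = 0*(-86640) = 0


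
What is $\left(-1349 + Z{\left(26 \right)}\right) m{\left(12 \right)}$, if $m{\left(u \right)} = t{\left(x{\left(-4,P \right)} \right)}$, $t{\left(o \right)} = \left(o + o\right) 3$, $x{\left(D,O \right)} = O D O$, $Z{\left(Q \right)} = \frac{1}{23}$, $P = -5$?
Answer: $\frac{18615600}{23} \approx 8.0937 \cdot 10^{5}$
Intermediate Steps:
$Z{\left(Q \right)} = \frac{1}{23}$
$x{\left(D,O \right)} = D O^{2}$ ($x{\left(D,O \right)} = D O O = D O^{2}$)
$t{\left(o \right)} = 6 o$ ($t{\left(o \right)} = 2 o 3 = 6 o$)
$m{\left(u \right)} = -600$ ($m{\left(u \right)} = 6 \left(- 4 \left(-5\right)^{2}\right) = 6 \left(\left(-4\right) 25\right) = 6 \left(-100\right) = -600$)
$\left(-1349 + Z{\left(26 \right)}\right) m{\left(12 \right)} = \left(-1349 + \frac{1}{23}\right) \left(-600\right) = \left(- \frac{31026}{23}\right) \left(-600\right) = \frac{18615600}{23}$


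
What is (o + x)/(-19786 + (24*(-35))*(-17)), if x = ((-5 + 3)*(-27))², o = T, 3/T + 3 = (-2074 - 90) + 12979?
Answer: -10509265/19843624 ≈ -0.52960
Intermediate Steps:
T = 1/3604 (T = 3/(-3 + ((-2074 - 90) + 12979)) = 3/(-3 + (-2164 + 12979)) = 3/(-3 + 10815) = 3/10812 = 3*(1/10812) = 1/3604 ≈ 0.00027747)
o = 1/3604 ≈ 0.00027747
x = 2916 (x = (-2*(-27))² = 54² = 2916)
(o + x)/(-19786 + (24*(-35))*(-17)) = (1/3604 + 2916)/(-19786 + (24*(-35))*(-17)) = 10509265/(3604*(-19786 - 840*(-17))) = 10509265/(3604*(-19786 + 14280)) = (10509265/3604)/(-5506) = (10509265/3604)*(-1/5506) = -10509265/19843624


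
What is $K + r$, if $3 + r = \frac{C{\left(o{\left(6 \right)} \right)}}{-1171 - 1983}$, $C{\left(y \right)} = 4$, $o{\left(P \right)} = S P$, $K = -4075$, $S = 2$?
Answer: $- \frac{6431008}{1577} \approx -4078.0$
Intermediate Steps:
$o{\left(P \right)} = 2 P$
$r = - \frac{4733}{1577}$ ($r = -3 + \frac{4}{-1171 - 1983} = -3 + \frac{4}{-3154} = -3 + 4 \left(- \frac{1}{3154}\right) = -3 - \frac{2}{1577} = - \frac{4733}{1577} \approx -3.0013$)
$K + r = -4075 - \frac{4733}{1577} = - \frac{6431008}{1577}$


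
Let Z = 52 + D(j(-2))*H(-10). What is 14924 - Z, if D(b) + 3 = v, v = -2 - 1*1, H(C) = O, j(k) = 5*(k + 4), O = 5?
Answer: 14902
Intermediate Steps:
j(k) = 20 + 5*k (j(k) = 5*(4 + k) = 20 + 5*k)
H(C) = 5
v = -3 (v = -2 - 1 = -3)
D(b) = -6 (D(b) = -3 - 3 = -6)
Z = 22 (Z = 52 - 6*5 = 52 - 30 = 22)
14924 - Z = 14924 - 1*22 = 14924 - 22 = 14902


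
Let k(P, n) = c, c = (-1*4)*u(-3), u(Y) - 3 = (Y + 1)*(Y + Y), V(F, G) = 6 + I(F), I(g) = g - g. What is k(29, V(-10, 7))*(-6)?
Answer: 360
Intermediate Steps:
I(g) = 0
V(F, G) = 6 (V(F, G) = 6 + 0 = 6)
u(Y) = 3 + 2*Y*(1 + Y) (u(Y) = 3 + (Y + 1)*(Y + Y) = 3 + (1 + Y)*(2*Y) = 3 + 2*Y*(1 + Y))
c = -60 (c = (-1*4)*(3 + 2*(-3) + 2*(-3)**2) = -4*(3 - 6 + 2*9) = -4*(3 - 6 + 18) = -4*15 = -60)
k(P, n) = -60
k(29, V(-10, 7))*(-6) = -60*(-6) = 360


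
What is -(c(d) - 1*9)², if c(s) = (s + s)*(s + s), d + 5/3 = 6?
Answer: -354025/81 ≈ -4370.7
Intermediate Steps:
d = 13/3 (d = -5/3 + 6 = 13/3 ≈ 4.3333)
c(s) = 4*s² (c(s) = (2*s)*(2*s) = 4*s²)
-(c(d) - 1*9)² = -(4*(13/3)² - 1*9)² = -(4*(169/9) - 9)² = -(676/9 - 9)² = -(595/9)² = -1*354025/81 = -354025/81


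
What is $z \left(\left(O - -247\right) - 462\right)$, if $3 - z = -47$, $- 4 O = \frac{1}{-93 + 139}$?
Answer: $- \frac{989025}{92} \approx -10750.0$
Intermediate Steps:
$O = - \frac{1}{184}$ ($O = - \frac{1}{4 \left(-93 + 139\right)} = - \frac{1}{4 \cdot 46} = \left(- \frac{1}{4}\right) \frac{1}{46} = - \frac{1}{184} \approx -0.0054348$)
$z = 50$ ($z = 3 - -47 = 3 + 47 = 50$)
$z \left(\left(O - -247\right) - 462\right) = 50 \left(\left(- \frac{1}{184} - -247\right) - 462\right) = 50 \left(\left(- \frac{1}{184} + 247\right) - 462\right) = 50 \left(\frac{45447}{184} - 462\right) = 50 \left(- \frac{39561}{184}\right) = - \frac{989025}{92}$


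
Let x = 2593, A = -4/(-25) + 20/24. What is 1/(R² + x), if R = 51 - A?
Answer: 22500/114607501 ≈ 0.00019632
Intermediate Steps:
A = 149/150 (A = -4*(-1/25) + 20*(1/24) = 4/25 + ⅚ = 149/150 ≈ 0.99333)
R = 7501/150 (R = 51 - 1*149/150 = 51 - 149/150 = 7501/150 ≈ 50.007)
1/(R² + x) = 1/((7501/150)² + 2593) = 1/(56265001/22500 + 2593) = 1/(114607501/22500) = 22500/114607501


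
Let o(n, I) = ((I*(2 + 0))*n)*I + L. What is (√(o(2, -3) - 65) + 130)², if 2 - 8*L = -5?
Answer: 134975/8 + 975*I*√2 ≈ 16872.0 + 1378.9*I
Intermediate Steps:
L = 7/8 (L = ¼ - ⅛*(-5) = ¼ + 5/8 = 7/8 ≈ 0.87500)
o(n, I) = 7/8 + 2*n*I² (o(n, I) = ((I*(2 + 0))*n)*I + 7/8 = ((I*2)*n)*I + 7/8 = ((2*I)*n)*I + 7/8 = (2*I*n)*I + 7/8 = 2*n*I² + 7/8 = 7/8 + 2*n*I²)
(√(o(2, -3) - 65) + 130)² = (√((7/8 + 2*2*(-3)²) - 65) + 130)² = (√((7/8 + 2*2*9) - 65) + 130)² = (√((7/8 + 36) - 65) + 130)² = (√(295/8 - 65) + 130)² = (√(-225/8) + 130)² = (15*I*√2/4 + 130)² = (130 + 15*I*√2/4)²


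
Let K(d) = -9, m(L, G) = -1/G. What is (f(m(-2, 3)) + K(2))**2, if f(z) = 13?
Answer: 16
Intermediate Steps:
(f(m(-2, 3)) + K(2))**2 = (13 - 9)**2 = 4**2 = 16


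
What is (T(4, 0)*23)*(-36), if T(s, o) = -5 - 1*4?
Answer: 7452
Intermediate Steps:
T(s, o) = -9 (T(s, o) = -5 - 4 = -9)
(T(4, 0)*23)*(-36) = -9*23*(-36) = -207*(-36) = 7452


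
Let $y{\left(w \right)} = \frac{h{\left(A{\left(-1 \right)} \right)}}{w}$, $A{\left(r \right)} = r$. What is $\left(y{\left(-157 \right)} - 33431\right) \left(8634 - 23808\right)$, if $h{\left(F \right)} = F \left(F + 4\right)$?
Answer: $\frac{79643227536}{157} \approx 5.0728 \cdot 10^{8}$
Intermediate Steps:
$h{\left(F \right)} = F \left(4 + F\right)$
$y{\left(w \right)} = - \frac{3}{w}$ ($y{\left(w \right)} = \frac{\left(-1\right) \left(4 - 1\right)}{w} = \frac{\left(-1\right) 3}{w} = - \frac{3}{w}$)
$\left(y{\left(-157 \right)} - 33431\right) \left(8634 - 23808\right) = \left(- \frac{3}{-157} - 33431\right) \left(8634 - 23808\right) = \left(\left(-3\right) \left(- \frac{1}{157}\right) - 33431\right) \left(-15174\right) = \left(\frac{3}{157} - 33431\right) \left(-15174\right) = \left(- \frac{5248664}{157}\right) \left(-15174\right) = \frac{79643227536}{157}$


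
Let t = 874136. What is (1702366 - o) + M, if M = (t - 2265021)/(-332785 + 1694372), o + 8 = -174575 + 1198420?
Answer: 923874874638/1361587 ≈ 6.7853e+5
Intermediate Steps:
o = 1023837 (o = -8 + (-174575 + 1198420) = -8 + 1023845 = 1023837)
M = -1390885/1361587 (M = (874136 - 2265021)/(-332785 + 1694372) = -1390885/1361587 ≈ -1.0215)
(1702366 - o) + M = (1702366 - 1*1023837) - 1390885/1361587 = (1702366 - 1023837) - 1390885/1361587 = 678529 - 1390885/1361587 = 923874874638/1361587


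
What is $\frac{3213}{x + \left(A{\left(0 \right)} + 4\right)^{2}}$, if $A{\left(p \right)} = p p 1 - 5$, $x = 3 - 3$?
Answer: $3213$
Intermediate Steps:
$x = 0$
$A{\left(p \right)} = -5 + p^{2}$ ($A{\left(p \right)} = p p - 5 = p^{2} - 5 = -5 + p^{2}$)
$\frac{3213}{x + \left(A{\left(0 \right)} + 4\right)^{2}} = \frac{3213}{0 + \left(\left(-5 + 0^{2}\right) + 4\right)^{2}} = \frac{3213}{0 + \left(\left(-5 + 0\right) + 4\right)^{2}} = \frac{3213}{0 + \left(-5 + 4\right)^{2}} = \frac{3213}{0 + \left(-1\right)^{2}} = \frac{3213}{0 + 1} = \frac{3213}{1} = 3213 \cdot 1 = 3213$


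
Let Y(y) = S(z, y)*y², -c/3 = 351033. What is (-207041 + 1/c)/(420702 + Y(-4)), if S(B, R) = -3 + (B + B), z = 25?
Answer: -109017335030/221916392973 ≈ -0.49125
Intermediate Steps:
S(B, R) = -3 + 2*B
c = -1053099 (c = -3*351033 = -1053099)
Y(y) = 47*y² (Y(y) = (-3 + 2*25)*y² = (-3 + 50)*y² = 47*y²)
(-207041 + 1/c)/(420702 + Y(-4)) = (-207041 + 1/(-1053099))/(420702 + 47*(-4)²) = (-207041 - 1/1053099)/(420702 + 47*16) = -218034670060/(1053099*(420702 + 752)) = -218034670060/1053099/421454 = -218034670060/1053099*1/421454 = -109017335030/221916392973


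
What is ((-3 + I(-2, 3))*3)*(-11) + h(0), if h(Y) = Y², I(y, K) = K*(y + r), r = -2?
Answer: 495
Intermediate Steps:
I(y, K) = K*(-2 + y) (I(y, K) = K*(y - 2) = K*(-2 + y))
((-3 + I(-2, 3))*3)*(-11) + h(0) = ((-3 + 3*(-2 - 2))*3)*(-11) + 0² = ((-3 + 3*(-4))*3)*(-11) + 0 = ((-3 - 12)*3)*(-11) + 0 = -15*3*(-11) + 0 = -45*(-11) + 0 = 495 + 0 = 495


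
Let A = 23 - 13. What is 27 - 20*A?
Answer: -173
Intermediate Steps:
A = 10
27 - 20*A = 27 - 20*10 = 27 - 200 = -173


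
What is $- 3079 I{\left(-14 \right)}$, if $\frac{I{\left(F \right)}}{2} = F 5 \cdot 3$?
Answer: $1293180$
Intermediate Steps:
$I{\left(F \right)} = 30 F$ ($I{\left(F \right)} = 2 F 5 \cdot 3 = 2 \cdot 5 F 3 = 2 \cdot 15 F = 30 F$)
$- 3079 I{\left(-14 \right)} = - 3079 \cdot 30 \left(-14\right) = \left(-3079\right) \left(-420\right) = 1293180$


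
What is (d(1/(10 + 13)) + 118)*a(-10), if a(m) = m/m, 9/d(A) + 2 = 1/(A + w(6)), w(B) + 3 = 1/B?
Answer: 103679/908 ≈ 114.18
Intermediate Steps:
w(B) = -3 + 1/B
d(A) = 9/(-2 + 1/(-17/6 + A)) (d(A) = 9/(-2 + 1/(A + (-3 + 1/6))) = 9/(-2 + 1/(A + (-3 + ⅙))) = 9/(-2 + 1/(A - 17/6)) = 9/(-2 + 1/(-17/6 + A)))
a(m) = 1
(d(1/(10 + 13)) + 118)*a(-10) = (9*(-17 + 6/(10 + 13))/(4*(10 - 3/(10 + 13))) + 118)*1 = (9*(-17 + 6/23)/(4*(10 - 3/23)) + 118)*1 = ((9/4)*(-385/23)/(227/23) + 118)*1 = ((9/4)*(23/227)*(-385/23) + 118)*1 = (-3465/908 + 118)*1 = (103679/908)*1 = 103679/908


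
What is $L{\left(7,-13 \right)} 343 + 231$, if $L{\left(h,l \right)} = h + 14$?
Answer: $7434$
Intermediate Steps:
$L{\left(h,l \right)} = 14 + h$
$L{\left(7,-13 \right)} 343 + 231 = \left(14 + 7\right) 343 + 231 = 21 \cdot 343 + 231 = 7203 + 231 = 7434$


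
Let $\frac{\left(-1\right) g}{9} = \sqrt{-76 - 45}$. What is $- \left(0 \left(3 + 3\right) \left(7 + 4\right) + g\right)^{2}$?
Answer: $9801$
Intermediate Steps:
$g = - 99 i$ ($g = - 9 \sqrt{-76 - 45} = - 9 \sqrt{-121} = - 9 \cdot 11 i = - 99 i \approx - 99.0 i$)
$- \left(0 \left(3 + 3\right) \left(7 + 4\right) + g\right)^{2} = - \left(0 \left(3 + 3\right) \left(7 + 4\right) - 99 i\right)^{2} = - \left(0 \cdot 6 \cdot 11 - 99 i\right)^{2} = - \left(0 \cdot 66 - 99 i\right)^{2} = - \left(0 - 99 i\right)^{2} = - \left(- 99 i\right)^{2} = \left(-1\right) \left(-9801\right) = 9801$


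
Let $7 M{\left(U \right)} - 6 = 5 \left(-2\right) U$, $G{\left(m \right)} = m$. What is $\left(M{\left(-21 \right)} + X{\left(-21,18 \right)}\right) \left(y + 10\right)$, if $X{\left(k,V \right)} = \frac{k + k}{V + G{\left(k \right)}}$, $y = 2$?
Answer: $\frac{3768}{7} \approx 538.29$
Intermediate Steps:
$M{\left(U \right)} = \frac{6}{7} - \frac{10 U}{7}$ ($M{\left(U \right)} = \frac{6}{7} + \frac{5 \left(-2\right) U}{7} = \frac{6}{7} + \frac{\left(-10\right) U}{7} = \frac{6}{7} - \frac{10 U}{7}$)
$X{\left(k,V \right)} = \frac{2 k}{V + k}$ ($X{\left(k,V \right)} = \frac{k + k}{V + k} = \frac{2 k}{V + k}$)
$\left(M{\left(-21 \right)} + X{\left(-21,18 \right)}\right) \left(y + 10\right) = \left(\left(\frac{6}{7} - -30\right) + 2 \left(-21\right) \frac{1}{18 - 21}\right) \left(2 + 10\right) = \left(\left(\frac{6}{7} + 30\right) + 2 \left(-21\right) \frac{1}{-3}\right) 12 = \left(\frac{216}{7} + 2 \left(-21\right) \left(- \frac{1}{3}\right)\right) 12 = \left(\frac{216}{7} + 14\right) 12 = \frac{314}{7} \cdot 12 = \frac{3768}{7}$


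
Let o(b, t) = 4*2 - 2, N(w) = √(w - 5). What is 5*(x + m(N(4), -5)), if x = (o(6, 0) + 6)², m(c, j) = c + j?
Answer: 695 + 5*I ≈ 695.0 + 5.0*I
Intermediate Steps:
N(w) = √(-5 + w)
o(b, t) = 6 (o(b, t) = 8 - 2 = 6)
x = 144 (x = (6 + 6)² = 12² = 144)
5*(x + m(N(4), -5)) = 5*(144 + (√(-5 + 4) - 5)) = 5*(144 + (√(-1) - 5)) = 5*(144 + (I - 5)) = 5*(144 + (-5 + I)) = 5*(139 + I) = 695 + 5*I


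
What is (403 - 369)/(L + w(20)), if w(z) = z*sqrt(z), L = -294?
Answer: -2499/19609 - 340*sqrt(5)/19609 ≈ -0.16621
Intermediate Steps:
w(z) = z**(3/2)
(403 - 369)/(L + w(20)) = (403 - 369)/(-294 + 20**(3/2)) = 34/(-294 + 40*sqrt(5))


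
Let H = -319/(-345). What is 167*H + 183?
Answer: 116408/345 ≈ 337.41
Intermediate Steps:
H = 319/345 (H = -319*(-1/345) = 319/345 ≈ 0.92464)
167*H + 183 = 167*(319/345) + 183 = 53273/345 + 183 = 116408/345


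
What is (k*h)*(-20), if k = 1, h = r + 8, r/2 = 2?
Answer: -240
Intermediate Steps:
r = 4 (r = 2*2 = 4)
h = 12 (h = 4 + 8 = 12)
(k*h)*(-20) = (1*12)*(-20) = 12*(-20) = -240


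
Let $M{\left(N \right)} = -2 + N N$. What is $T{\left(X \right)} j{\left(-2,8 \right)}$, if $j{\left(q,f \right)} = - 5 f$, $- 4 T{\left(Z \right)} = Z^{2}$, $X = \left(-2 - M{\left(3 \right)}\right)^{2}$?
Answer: $65610$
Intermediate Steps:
$M{\left(N \right)} = -2 + N^{2}$
$X = 81$ ($X = \left(-2 - \left(-2 + 3^{2}\right)\right)^{2} = \left(-2 - \left(-2 + 9\right)\right)^{2} = \left(-2 - 7\right)^{2} = \left(-9\right)^{2} = 81$)
$T{\left(Z \right)} = - \frac{Z^{2}}{4}$
$T{\left(X \right)} j{\left(-2,8 \right)} = - \frac{81^{2}}{4} \left(\left(-5\right) 8\right) = \left(- \frac{1}{4}\right) 6561 \left(-40\right) = \left(- \frac{6561}{4}\right) \left(-40\right) = 65610$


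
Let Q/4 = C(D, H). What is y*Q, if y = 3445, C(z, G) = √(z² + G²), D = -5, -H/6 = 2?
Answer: 179140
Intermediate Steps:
H = -12 (H = -6*2 = -12)
C(z, G) = √(G² + z²)
Q = 52 (Q = 4*√((-12)² + (-5)²) = 4*√(144 + 25) = 4*√169 = 4*13 = 52)
y*Q = 3445*52 = 179140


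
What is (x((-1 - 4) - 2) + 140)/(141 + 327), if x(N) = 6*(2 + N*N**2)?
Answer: -953/234 ≈ -4.0726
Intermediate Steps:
x(N) = 12 + 6*N**3 (x(N) = 6*(2 + N**3) = 12 + 6*N**3)
(x((-1 - 4) - 2) + 140)/(141 + 327) = ((12 + 6*((-1 - 4) - 2)**3) + 140)/(141 + 327) = ((12 + 6*(-5 - 2)**3) + 140)/468 = ((12 + 6*(-7)**3) + 140)*(1/468) = ((12 + 6*(-343)) + 140)*(1/468) = ((12 - 2058) + 140)*(1/468) = (-2046 + 140)*(1/468) = -1906*1/468 = -953/234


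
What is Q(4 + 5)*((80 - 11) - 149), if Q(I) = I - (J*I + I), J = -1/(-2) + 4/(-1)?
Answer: -2520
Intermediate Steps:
J = -7/2 (J = -1*(-½) + 4*(-1) = ½ - 4 = -7/2 ≈ -3.5000)
Q(I) = 7*I/2 (Q(I) = I - (-7*I/2 + I) = I - (-5)*I/2 = I + 5*I/2 = 7*I/2)
Q(4 + 5)*((80 - 11) - 149) = (7*(4 + 5)/2)*((80 - 11) - 149) = ((7/2)*9)*(69 - 149) = (63/2)*(-80) = -2520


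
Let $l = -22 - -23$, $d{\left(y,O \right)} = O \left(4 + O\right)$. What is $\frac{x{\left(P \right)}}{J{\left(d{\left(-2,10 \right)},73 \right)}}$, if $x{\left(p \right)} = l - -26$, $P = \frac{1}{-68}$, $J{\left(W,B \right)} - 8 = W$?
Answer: $\frac{27}{148} \approx 0.18243$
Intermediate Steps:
$J{\left(W,B \right)} = 8 + W$
$l = 1$ ($l = -22 + 23 = 1$)
$P = - \frac{1}{68} \approx -0.014706$
$x{\left(p \right)} = 27$ ($x{\left(p \right)} = 1 - -26 = 1 + 26 = 27$)
$\frac{x{\left(P \right)}}{J{\left(d{\left(-2,10 \right)},73 \right)}} = \frac{27}{8 + 10 \left(4 + 10\right)} = \frac{27}{8 + 10 \cdot 14} = \frac{27}{8 + 140} = \frac{27}{148}$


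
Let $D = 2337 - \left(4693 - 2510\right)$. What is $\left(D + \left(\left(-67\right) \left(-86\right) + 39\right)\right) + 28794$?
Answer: $34749$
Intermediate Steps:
$D = 154$ ($D = 2337 - \left(4693 - 2510\right) = 2337 - 2183 = 154$)
$\left(D + \left(\left(-67\right) \left(-86\right) + 39\right)\right) + 28794 = \left(154 + \left(\left(-67\right) \left(-86\right) + 39\right)\right) + 28794 = \left(154 + \left(5762 + 39\right)\right) + 28794 = \left(154 + 5801\right) + 28794 = 5955 + 28794 = 34749$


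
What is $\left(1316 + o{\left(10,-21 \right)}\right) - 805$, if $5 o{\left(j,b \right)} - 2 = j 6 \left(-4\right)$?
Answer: $\frac{2317}{5} \approx 463.4$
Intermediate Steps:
$o{\left(j,b \right)} = \frac{2}{5} - \frac{24 j}{5}$ ($o{\left(j,b \right)} = \frac{2}{5} + \frac{j 6 \left(-4\right)}{5} = \frac{2}{5} + \frac{6 j \left(-4\right)}{5} = \frac{2}{5} + \frac{\left(-24\right) j}{5} = \frac{2}{5} - \frac{24 j}{5}$)
$\left(1316 + o{\left(10,-21 \right)}\right) - 805 = \left(1316 + \left(\frac{2}{5} - 48\right)\right) - 805 = \left(1316 - \frac{238}{5}\right) - 805 = \frac{6342}{5} - 805 = \frac{2317}{5}$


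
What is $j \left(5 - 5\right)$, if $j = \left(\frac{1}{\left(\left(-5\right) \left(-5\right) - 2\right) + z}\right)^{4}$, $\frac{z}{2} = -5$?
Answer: $0$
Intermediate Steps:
$z = -10$ ($z = 2 \left(-5\right) = -10$)
$j = \frac{1}{28561}$ ($j = \left(\frac{1}{\left(\left(-5\right) \left(-5\right) - 2\right) - 10}\right)^{4} = \left(\frac{1}{\left(25 - 2\right) - 10}\right)^{4} = \left(\frac{1}{23 - 10}\right)^{4} = \left(\frac{1}{13}\right)^{4} = \frac{1}{28561} \approx 3.5013 \cdot 10^{-5}$)
$j \left(5 - 5\right) = \frac{5 - 5}{28561} = \frac{1}{28561} \cdot 0 = 0$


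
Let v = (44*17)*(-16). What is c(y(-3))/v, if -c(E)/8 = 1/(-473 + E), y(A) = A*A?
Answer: -1/694144 ≈ -1.4406e-6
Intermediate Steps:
v = -11968 (v = 748*(-16) = -11968)
y(A) = A²
c(E) = -8/(-473 + E)
c(y(-3))/v = -8/(-473 + (-3)²)/(-11968) = -8/(-473 + 9)*(-1/11968) = -8/(-464)*(-1/11968) = -8*(-1/464)*(-1/11968) = (1/58)*(-1/11968) = -1/694144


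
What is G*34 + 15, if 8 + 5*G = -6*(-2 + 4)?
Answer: -121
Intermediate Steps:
G = -4 (G = -8/5 + (-6*(-2 + 4))/5 = -8/5 + (-6*2)/5 = -8/5 + (⅕)*(-12) = -8/5 - 12/5 = -4)
G*34 + 15 = -4*34 + 15 = -136 + 15 = -121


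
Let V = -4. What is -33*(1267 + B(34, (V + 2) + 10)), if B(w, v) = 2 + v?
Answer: -42141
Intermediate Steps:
-33*(1267 + B(34, (V + 2) + 10)) = -33*(1267 + (2 + ((-4 + 2) + 10))) = -33*(1267 + (2 + (-2 + 10))) = -33*(1267 + (2 + 8)) = -33*(1267 + 10) = -33*1277 = -42141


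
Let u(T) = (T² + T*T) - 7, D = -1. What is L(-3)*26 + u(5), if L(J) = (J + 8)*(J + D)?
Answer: -477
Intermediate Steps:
u(T) = -7 + 2*T² (u(T) = (T² + T²) - 7 = 2*T² - 7 = -7 + 2*T²)
L(J) = (-1 + J)*(8 + J) (L(J) = (J + 8)*(J - 1) = (8 + J)*(-1 + J) = (-1 + J)*(8 + J))
L(-3)*26 + u(5) = (-8 + (-3)² + 7*(-3))*26 + (-7 + 2*5²) = (-8 + 9 - 21)*26 + (-7 + 2*25) = -20*26 + (-7 + 50) = -520 + 43 = -477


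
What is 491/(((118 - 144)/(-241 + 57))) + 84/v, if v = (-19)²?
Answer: 16308184/4693 ≈ 3475.0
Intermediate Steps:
v = 361
491/(((118 - 144)/(-241 + 57))) + 84/v = 491/(((118 - 144)/(-241 + 57))) + 84/361 = 491/((-26/(-184))) + 84*(1/361) = 491/((-26*(-1/184))) + 84/361 = 491/(13/92) + 84/361 = 491*(92/13) + 84/361 = 45172/13 + 84/361 = 16308184/4693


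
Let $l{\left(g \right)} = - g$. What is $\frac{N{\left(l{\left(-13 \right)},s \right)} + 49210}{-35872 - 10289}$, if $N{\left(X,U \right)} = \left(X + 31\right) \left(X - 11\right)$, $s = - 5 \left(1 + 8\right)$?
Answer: $- \frac{49298}{46161} \approx -1.068$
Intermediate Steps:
$s = -45$ ($s = \left(-5\right) 9 = -45$)
$N{\left(X,U \right)} = \left(-11 + X\right) \left(31 + X\right)$ ($N{\left(X,U \right)} = \left(31 + X\right) \left(-11 + X\right) = \left(-11 + X\right) \left(31 + X\right)$)
$\frac{N{\left(l{\left(-13 \right)},s \right)} + 49210}{-35872 - 10289} = \frac{\left(-341 + \left(\left(-1\right) \left(-13\right)\right)^{2} + 20 \left(\left(-1\right) \left(-13\right)\right)\right) + 49210}{-35872 - 10289} = \frac{\left(-341 + 13^{2} + 20 \cdot 13\right) + 49210}{-46161} = \left(\left(-341 + 169 + 260\right) + 49210\right) \left(- \frac{1}{46161}\right) = \left(88 + 49210\right) \left(- \frac{1}{46161}\right) = 49298 \left(- \frac{1}{46161}\right) = - \frac{49298}{46161}$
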